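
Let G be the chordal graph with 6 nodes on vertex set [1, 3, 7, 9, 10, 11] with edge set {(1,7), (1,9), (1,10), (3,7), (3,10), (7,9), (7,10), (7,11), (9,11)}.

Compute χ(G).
χ(G) = 3

Clique number ω(G) = 3 (lower bound: χ ≥ ω).
The clique on [7, 9, 11] has size 3, forcing χ ≥ 3, and the coloring below uses 3 colors, so χ(G) = 3.
A valid 3-coloring: color 1: [7]; color 2: [1, 3, 11]; color 3: [9, 10].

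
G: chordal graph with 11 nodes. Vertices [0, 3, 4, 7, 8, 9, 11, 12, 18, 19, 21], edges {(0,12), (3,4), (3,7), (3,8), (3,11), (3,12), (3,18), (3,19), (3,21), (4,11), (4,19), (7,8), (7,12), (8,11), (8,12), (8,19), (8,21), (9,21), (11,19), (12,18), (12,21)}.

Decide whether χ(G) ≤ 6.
A valid 6-coloring: color 1: [0, 3, 9]; color 2: [4, 8, 18]; color 3: [11, 12]; color 4: [7, 19, 21].
(χ(G) = 4 ≤ 6.)

Yes, G is 6-colorable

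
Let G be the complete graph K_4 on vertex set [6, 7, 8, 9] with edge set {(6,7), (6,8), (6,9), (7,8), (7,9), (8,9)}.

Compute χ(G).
χ(G) = 4

Clique number ω(G) = 4 (lower bound: χ ≥ ω).
The clique on [6, 7, 8, 9] has size 4, forcing χ ≥ 4, and the coloring below uses 4 colors, so χ(G) = 4.
A valid 4-coloring: color 1: [6]; color 2: [8]; color 3: [7]; color 4: [9].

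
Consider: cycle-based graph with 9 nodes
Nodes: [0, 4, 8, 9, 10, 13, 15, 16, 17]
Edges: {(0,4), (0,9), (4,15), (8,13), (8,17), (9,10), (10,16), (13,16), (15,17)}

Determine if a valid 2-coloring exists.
No, G is not 2-colorable

Odd cycle [10, 9, 0, 4, 15, 17, 8, 13, 16] needs 3 colors (χ ≥ 3).
Hence χ(G) ≥ 3 > 2, so no proper 2-coloring exists.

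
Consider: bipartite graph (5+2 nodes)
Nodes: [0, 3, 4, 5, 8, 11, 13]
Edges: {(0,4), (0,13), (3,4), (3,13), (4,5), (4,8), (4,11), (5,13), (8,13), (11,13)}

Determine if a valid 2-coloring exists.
A valid 2-coloring: color 1: [4, 13]; color 2: [0, 3, 5, 8, 11].
(χ(G) = 2 ≤ 2.)

Yes, G is 2-colorable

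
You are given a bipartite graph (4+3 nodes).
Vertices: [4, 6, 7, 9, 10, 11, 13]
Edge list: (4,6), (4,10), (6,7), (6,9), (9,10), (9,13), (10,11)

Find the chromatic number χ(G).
χ(G) = 2

Clique number ω(G) = 2 (lower bound: χ ≥ ω).
The graph is bipartite (no odd cycle), so 2 colors suffice: χ(G) = 2.
A valid 2-coloring: color 1: [4, 7, 9, 11]; color 2: [6, 10, 13].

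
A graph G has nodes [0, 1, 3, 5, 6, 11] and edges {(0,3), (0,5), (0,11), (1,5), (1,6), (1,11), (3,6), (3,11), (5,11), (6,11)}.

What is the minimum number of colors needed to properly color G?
χ(G) = 4

Clique number ω(G) = 3 (lower bound: χ ≥ ω).
Odd cycle [3, 0, 5, 1, 6] needs 3 colors (χ ≥ 3).
Vertex 11 is adjacent to every vertex of [0, 1, 3, 5, 6], which already need 3 colors among themselves, so 11 needs a new color (χ ≥ 4).
The coloring below uses 4 colors, so χ(G) = 4.
A valid 4-coloring: color 1: [11]; color 2: [1, 3]; color 3: [0, 6]; color 4: [5].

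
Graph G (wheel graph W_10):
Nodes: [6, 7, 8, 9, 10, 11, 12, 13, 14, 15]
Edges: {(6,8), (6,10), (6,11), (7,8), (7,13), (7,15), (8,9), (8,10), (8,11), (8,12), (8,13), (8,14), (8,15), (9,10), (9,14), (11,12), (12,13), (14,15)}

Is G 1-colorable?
The clique on vertices [6, 8, 10] has size 3 > 1, so it alone needs 3 colors.

No, G is not 1-colorable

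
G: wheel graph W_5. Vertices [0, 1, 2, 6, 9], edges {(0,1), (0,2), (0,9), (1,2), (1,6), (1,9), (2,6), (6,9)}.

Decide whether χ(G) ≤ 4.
Yes, G is 4-colorable

A valid 4-coloring: color 1: [1]; color 2: [0, 6]; color 3: [2, 9].
(χ(G) = 3 ≤ 4.)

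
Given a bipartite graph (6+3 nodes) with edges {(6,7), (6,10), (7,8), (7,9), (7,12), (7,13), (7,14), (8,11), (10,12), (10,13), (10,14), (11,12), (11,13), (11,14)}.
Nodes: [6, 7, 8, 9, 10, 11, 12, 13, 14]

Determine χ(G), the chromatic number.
χ(G) = 2

Clique number ω(G) = 2 (lower bound: χ ≥ ω).
The graph is bipartite (no odd cycle), so 2 colors suffice: χ(G) = 2.
A valid 2-coloring: color 1: [7, 10, 11]; color 2: [6, 8, 9, 12, 13, 14].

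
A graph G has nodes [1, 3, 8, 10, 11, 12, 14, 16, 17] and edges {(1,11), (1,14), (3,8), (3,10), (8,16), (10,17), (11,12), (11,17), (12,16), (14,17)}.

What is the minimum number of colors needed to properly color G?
Clique number ω(G) = 2 (lower bound: χ ≥ ω).
Odd cycle [16, 12, 11, 17, 10, 3, 8] needs 3 colors (χ ≥ 3).
The coloring below uses 3 colors, so χ(G) = 3.
A valid 3-coloring: color 1: [3, 11, 14, 16]; color 2: [1, 8, 12, 17]; color 3: [10].

χ(G) = 3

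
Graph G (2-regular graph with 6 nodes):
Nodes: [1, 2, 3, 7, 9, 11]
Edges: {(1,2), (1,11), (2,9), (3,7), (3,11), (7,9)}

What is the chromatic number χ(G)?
Clique number ω(G) = 2 (lower bound: χ ≥ ω).
The graph is bipartite (no odd cycle), so 2 colors suffice: χ(G) = 2.
A valid 2-coloring: color 1: [1, 3, 9]; color 2: [2, 7, 11].

χ(G) = 2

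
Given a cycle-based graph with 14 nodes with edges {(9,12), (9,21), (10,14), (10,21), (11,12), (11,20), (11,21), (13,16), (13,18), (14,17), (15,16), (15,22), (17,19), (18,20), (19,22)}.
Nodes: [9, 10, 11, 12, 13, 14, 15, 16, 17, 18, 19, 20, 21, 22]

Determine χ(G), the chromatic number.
Clique number ω(G) = 2 (lower bound: χ ≥ ω).
The graph is bipartite (no odd cycle), so 2 colors suffice: χ(G) = 2.
A valid 2-coloring: color 1: [9, 10, 11, 16, 17, 18, 22]; color 2: [12, 13, 14, 15, 19, 20, 21].

χ(G) = 2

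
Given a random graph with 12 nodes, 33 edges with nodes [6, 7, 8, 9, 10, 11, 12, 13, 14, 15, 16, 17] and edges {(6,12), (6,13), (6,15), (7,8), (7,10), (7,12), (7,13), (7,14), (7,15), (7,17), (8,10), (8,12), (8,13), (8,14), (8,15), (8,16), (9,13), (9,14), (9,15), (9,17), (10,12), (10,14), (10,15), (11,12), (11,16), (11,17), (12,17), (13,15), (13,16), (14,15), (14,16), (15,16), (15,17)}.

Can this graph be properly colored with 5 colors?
Yes, G is 5-colorable

A valid 5-coloring: color 1: [12, 15]; color 2: [6, 7, 9, 16]; color 3: [8, 17]; color 4: [11, 13, 14]; color 5: [10].
(χ(G) = 5 ≤ 5.)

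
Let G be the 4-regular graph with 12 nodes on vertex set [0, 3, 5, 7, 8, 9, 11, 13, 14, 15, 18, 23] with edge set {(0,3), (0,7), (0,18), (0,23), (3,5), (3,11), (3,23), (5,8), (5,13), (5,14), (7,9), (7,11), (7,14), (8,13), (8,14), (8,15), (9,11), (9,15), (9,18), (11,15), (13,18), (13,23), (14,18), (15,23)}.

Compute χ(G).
Clique number ω(G) = 3 (lower bound: χ ≥ ω).
Suppose a proper 3-coloring c exists. The clique [0, 3, 23] takes 3 distinct colors; by symmetry let c(0) = 1, c(3) = 2, c(23) = 3.
- Vertex 5: neighbors [3] already have colors [2]; try each remaining color.
- Case c(5) = 1:
  - Vertex 13: neighbors [5, 23] already have colors [1, 3] ⇒ c(13) = 2.
  - Vertex 8: neighbors [5, 13] already have colors [1, 2] ⇒ c(8) = 3.
  - Vertex 14: neighbors [5, 8] already have colors [1, 3] ⇒ c(14) = 2.
  - Vertex 7: neighbors [0, 14] already have colors [1, 2] ⇒ c(7) = 3.
  - Vertex 11: neighbors [3, 7] already have colors [2, 3] ⇒ c(11) = 1.
  - Vertex 9: neighbors [11, 7] already have colors [1, 3] ⇒ c(9) = 2.
  - Vertex 15: neighbors [11, 9, 8] already have colors [1, 2, 3] — all 3 colors blocked. Contradiction.
- Case c(5) = 3:
  - Vertex 7: neighbors [0] already have colors [1]; try each remaining color.
  - Case c(7) = 2:
    - Vertex 14: neighbors [7, 5] already have colors [2, 3] ⇒ c(14) = 1.
    - Vertex 8: neighbors [14, 5] already have colors [1, 3] ⇒ c(8) = 2.
    - Vertex 15: neighbors [8, 23] already have colors [2, 3] ⇒ c(15) = 1.
    - Vertex 9: neighbors [15, 7] already have colors [1, 2] ⇒ c(9) = 3.
    - Vertex 11: neighbors [15, 3, 9] already have colors [1, 2, 3] — all 3 colors blocked. Contradiction.
  - Case c(7) = 3:
    - Vertex 11: neighbors [3, 7] already have colors [2, 3] ⇒ c(11) = 1.
    - Vertex 9: neighbors [11, 7] already have colors [1, 3] ⇒ c(9) = 2.
    - Vertex 15: neighbors [11, 9, 23] already have colors [1, 2, 3] — all 3 colors blocked. Contradiction.
Every case ends in a contradiction, so G has no proper 3-coloring (χ ≥ 4).
The coloring below uses 4 colors, so χ(G) = 4.
A valid 4-coloring: color 1: [3, 7, 13, 15]; color 2: [8, 11, 18, 23]; color 3: [0, 9, 14]; color 4: [5].

χ(G) = 4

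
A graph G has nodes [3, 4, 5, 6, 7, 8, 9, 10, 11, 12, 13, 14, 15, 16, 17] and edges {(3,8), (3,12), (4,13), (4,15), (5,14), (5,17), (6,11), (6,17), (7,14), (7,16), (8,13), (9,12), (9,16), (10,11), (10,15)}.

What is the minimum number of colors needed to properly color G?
Clique number ω(G) = 2 (lower bound: χ ≥ ω).
Odd cycle [7, 14, 5, 17, 6, 11, 10, 15, 4, 13, 8, 3, 12, 9, 16] needs 3 colors (χ ≥ 3).
The coloring below uses 3 colors, so χ(G) = 3.
A valid 3-coloring: color 1: [4, 5, 6, 7, 8, 9, 10]; color 2: [3, 11, 13, 14, 15, 16, 17]; color 3: [12].

χ(G) = 3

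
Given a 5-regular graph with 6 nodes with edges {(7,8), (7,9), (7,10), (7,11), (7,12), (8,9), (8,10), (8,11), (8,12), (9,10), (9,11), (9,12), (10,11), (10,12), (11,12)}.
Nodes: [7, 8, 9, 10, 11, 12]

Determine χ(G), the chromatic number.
χ(G) = 6

Clique number ω(G) = 6 (lower bound: χ ≥ ω).
The clique on [7, 8, 9, 10, 11, 12] has size 6, forcing χ ≥ 6, and the coloring below uses 6 colors, so χ(G) = 6.
A valid 6-coloring: color 1: [10]; color 2: [7]; color 3: [9]; color 4: [8]; color 5: [12]; color 6: [11].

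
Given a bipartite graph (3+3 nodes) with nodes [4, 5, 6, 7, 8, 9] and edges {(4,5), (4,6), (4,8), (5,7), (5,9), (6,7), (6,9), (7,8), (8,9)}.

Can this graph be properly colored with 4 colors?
Yes, G is 4-colorable

A valid 4-coloring: color 1: [5, 6, 8]; color 2: [4, 7, 9].
(χ(G) = 2 ≤ 4.)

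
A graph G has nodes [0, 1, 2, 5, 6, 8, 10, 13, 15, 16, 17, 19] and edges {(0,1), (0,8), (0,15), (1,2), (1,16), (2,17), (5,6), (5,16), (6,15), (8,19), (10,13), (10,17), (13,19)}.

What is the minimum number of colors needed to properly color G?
Clique number ω(G) = 2 (lower bound: χ ≥ ω).
The graph is bipartite (no odd cycle), so 2 colors suffice: χ(G) = 2.
A valid 2-coloring: color 1: [1, 5, 8, 13, 15, 17]; color 2: [0, 2, 6, 10, 16, 19].

χ(G) = 2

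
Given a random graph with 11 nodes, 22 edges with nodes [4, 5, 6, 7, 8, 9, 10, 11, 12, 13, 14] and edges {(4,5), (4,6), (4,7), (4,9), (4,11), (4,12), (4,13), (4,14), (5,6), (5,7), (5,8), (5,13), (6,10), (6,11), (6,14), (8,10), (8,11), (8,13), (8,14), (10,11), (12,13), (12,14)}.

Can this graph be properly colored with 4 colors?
A valid 4-coloring: color 1: [4, 8]; color 2: [6, 7, 9, 13]; color 3: [5, 11, 12]; color 4: [10, 14].
(χ(G) = 4 ≤ 4.)

Yes, G is 4-colorable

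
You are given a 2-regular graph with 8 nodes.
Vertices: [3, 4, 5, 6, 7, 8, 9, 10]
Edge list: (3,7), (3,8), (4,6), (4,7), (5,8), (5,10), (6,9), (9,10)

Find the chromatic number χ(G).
Clique number ω(G) = 2 (lower bound: χ ≥ ω).
The graph is bipartite (no odd cycle), so 2 colors suffice: χ(G) = 2.
A valid 2-coloring: color 1: [6, 7, 8, 10]; color 2: [3, 4, 5, 9].

χ(G) = 2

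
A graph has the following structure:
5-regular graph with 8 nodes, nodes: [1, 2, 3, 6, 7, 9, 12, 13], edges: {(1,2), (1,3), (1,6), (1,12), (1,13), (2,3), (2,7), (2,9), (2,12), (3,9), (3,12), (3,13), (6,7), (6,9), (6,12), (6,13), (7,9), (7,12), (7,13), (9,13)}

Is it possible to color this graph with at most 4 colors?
Yes, G is 4-colorable

A valid 4-coloring: color 1: [12, 13]; color 2: [1, 9]; color 3: [2, 6]; color 4: [3, 7].
(χ(G) = 4 ≤ 4.)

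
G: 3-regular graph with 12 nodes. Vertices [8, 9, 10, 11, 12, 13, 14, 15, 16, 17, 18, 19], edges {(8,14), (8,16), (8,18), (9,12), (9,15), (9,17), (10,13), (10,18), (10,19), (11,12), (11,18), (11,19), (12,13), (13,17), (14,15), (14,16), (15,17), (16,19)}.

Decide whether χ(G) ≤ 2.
The clique on vertices [8, 14, 16] has size 3 > 2, so it alone needs 3 colors.

No, G is not 2-colorable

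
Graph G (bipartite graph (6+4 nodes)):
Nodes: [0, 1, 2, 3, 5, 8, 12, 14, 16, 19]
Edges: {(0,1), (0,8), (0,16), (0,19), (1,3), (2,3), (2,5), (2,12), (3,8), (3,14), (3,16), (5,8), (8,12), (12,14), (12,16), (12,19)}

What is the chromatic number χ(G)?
Clique number ω(G) = 2 (lower bound: χ ≥ ω).
The graph is bipartite (no odd cycle), so 2 colors suffice: χ(G) = 2.
A valid 2-coloring: color 1: [0, 3, 5, 12]; color 2: [1, 2, 8, 14, 16, 19].

χ(G) = 2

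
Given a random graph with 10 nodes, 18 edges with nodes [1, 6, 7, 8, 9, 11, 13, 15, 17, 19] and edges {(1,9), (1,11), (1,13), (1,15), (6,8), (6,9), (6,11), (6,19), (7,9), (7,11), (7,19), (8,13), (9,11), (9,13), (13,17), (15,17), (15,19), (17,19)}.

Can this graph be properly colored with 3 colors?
A valid 3-coloring: color 1: [8, 9, 15]; color 2: [11, 13, 19]; color 3: [1, 6, 7, 17].
(χ(G) = 3 ≤ 3.)

Yes, G is 3-colorable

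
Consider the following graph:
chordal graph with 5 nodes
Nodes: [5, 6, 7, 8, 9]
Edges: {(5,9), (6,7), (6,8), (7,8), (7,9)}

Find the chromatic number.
χ(G) = 3

Clique number ω(G) = 3 (lower bound: χ ≥ ω).
The clique on [6, 7, 8] has size 3, forcing χ ≥ 3, and the coloring below uses 3 colors, so χ(G) = 3.
A valid 3-coloring: color 1: [5, 7]; color 2: [6, 9]; color 3: [8].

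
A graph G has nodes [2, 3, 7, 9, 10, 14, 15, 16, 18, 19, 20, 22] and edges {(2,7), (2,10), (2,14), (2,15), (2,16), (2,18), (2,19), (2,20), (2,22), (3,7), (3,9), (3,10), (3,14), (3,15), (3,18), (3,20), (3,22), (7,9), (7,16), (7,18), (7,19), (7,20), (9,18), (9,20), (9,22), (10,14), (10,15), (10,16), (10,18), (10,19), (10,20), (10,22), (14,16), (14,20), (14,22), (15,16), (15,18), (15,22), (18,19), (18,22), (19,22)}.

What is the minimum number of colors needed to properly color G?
Clique number ω(G) = 5 (lower bound: χ ≥ ω).
The clique on [2, 10, 18, 19, 22] has size 5, forcing χ ≥ 5, and the coloring below uses 5 colors, so χ(G) = 5.
A valid 5-coloring: color 1: [2, 3]; color 2: [7, 10]; color 3: [14, 18]; color 4: [16, 20, 22]; color 5: [9, 15, 19].

χ(G) = 5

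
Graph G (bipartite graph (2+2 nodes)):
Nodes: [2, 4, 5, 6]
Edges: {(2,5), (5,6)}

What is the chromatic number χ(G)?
χ(G) = 2

Clique number ω(G) = 2 (lower bound: χ ≥ ω).
The graph is bipartite (no odd cycle), so 2 colors suffice: χ(G) = 2.
A valid 2-coloring: color 1: [4, 5]; color 2: [2, 6].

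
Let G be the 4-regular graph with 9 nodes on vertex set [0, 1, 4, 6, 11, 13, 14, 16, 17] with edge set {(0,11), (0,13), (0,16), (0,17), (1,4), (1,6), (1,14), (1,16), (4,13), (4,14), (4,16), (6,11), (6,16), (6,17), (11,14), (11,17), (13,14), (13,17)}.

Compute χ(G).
χ(G) = 3

Clique number ω(G) = 3 (lower bound: χ ≥ ω).
The clique on [0, 11, 17] has size 3, forcing χ ≥ 3, and the coloring below uses 3 colors, so χ(G) = 3.
A valid 3-coloring: color 1: [1, 11, 13]; color 2: [14, 16, 17]; color 3: [0, 4, 6].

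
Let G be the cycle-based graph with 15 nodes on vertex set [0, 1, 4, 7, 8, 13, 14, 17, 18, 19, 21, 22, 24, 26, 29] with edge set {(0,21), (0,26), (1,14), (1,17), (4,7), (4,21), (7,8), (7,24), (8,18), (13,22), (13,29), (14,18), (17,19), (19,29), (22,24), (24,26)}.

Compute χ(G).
χ(G) = 3

Clique number ω(G) = 2 (lower bound: χ ≥ ω).
Odd cycle [18, 14, 1, 17, 19, 29, 13, 22, 24, 7, 8] needs 3 colors (χ ≥ 3).
The coloring below uses 3 colors, so χ(G) = 3.
A valid 3-coloring: color 1: [7, 14, 17, 21, 22, 26, 29]; color 2: [0, 1, 4, 13, 18, 19, 24]; color 3: [8].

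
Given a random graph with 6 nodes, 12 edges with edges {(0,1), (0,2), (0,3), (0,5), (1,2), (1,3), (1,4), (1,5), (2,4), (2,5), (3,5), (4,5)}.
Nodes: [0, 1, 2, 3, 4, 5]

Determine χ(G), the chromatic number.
χ(G) = 4

Clique number ω(G) = 4 (lower bound: χ ≥ ω).
The clique on [0, 1, 2, 5] has size 4, forcing χ ≥ 4, and the coloring below uses 4 colors, so χ(G) = 4.
A valid 4-coloring: color 1: [5]; color 2: [1]; color 3: [2, 3]; color 4: [0, 4].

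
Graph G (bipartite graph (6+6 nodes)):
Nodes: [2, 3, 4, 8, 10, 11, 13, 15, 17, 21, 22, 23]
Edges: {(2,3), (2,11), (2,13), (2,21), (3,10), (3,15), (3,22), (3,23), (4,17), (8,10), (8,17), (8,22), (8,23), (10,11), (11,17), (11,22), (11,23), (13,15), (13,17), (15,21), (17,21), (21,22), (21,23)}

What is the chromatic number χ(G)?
χ(G) = 2

Clique number ω(G) = 2 (lower bound: χ ≥ ω).
The graph is bipartite (no odd cycle), so 2 colors suffice: χ(G) = 2.
A valid 2-coloring: color 1: [3, 4, 8, 11, 13, 21]; color 2: [2, 10, 15, 17, 22, 23].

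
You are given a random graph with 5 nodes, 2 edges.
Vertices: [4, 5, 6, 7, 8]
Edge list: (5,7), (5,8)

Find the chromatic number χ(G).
χ(G) = 2

Clique number ω(G) = 2 (lower bound: χ ≥ ω).
The graph is bipartite (no odd cycle), so 2 colors suffice: χ(G) = 2.
A valid 2-coloring: color 1: [4, 5, 6]; color 2: [7, 8].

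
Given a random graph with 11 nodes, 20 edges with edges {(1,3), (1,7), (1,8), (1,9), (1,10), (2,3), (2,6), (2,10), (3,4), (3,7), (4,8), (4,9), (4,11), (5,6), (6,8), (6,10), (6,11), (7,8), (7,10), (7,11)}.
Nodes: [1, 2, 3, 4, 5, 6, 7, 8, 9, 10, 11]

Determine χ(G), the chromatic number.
χ(G) = 3

Clique number ω(G) = 3 (lower bound: χ ≥ ω).
The clique on [1, 7, 8] has size 3, forcing χ ≥ 3, and the coloring below uses 3 colors, so χ(G) = 3.
A valid 3-coloring: color 1: [1, 4, 6]; color 2: [3, 5, 8, 9, 10, 11]; color 3: [2, 7].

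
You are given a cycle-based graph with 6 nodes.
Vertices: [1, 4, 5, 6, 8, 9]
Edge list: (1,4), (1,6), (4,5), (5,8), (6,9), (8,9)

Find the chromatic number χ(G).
Clique number ω(G) = 2 (lower bound: χ ≥ ω).
The graph is bipartite (no odd cycle), so 2 colors suffice: χ(G) = 2.
A valid 2-coloring: color 1: [4, 6, 8]; color 2: [1, 5, 9].

χ(G) = 2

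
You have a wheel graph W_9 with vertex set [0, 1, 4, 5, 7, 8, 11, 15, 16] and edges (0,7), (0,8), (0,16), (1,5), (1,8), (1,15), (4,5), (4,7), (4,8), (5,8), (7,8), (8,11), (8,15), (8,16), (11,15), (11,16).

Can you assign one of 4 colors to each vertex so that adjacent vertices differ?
A valid 4-coloring: color 1: [8]; color 2: [5, 7, 15, 16]; color 3: [0, 1, 4, 11].
(χ(G) = 3 ≤ 4.)

Yes, G is 4-colorable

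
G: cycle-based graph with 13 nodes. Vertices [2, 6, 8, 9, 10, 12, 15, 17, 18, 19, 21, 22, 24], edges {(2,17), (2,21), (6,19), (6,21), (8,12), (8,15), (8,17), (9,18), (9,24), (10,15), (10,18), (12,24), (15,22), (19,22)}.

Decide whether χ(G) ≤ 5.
A valid 5-coloring: color 1: [2, 6, 8, 18, 22, 24]; color 2: [9, 12, 15, 17, 19, 21]; color 3: [10].
(χ(G) = 3 ≤ 5.)

Yes, G is 5-colorable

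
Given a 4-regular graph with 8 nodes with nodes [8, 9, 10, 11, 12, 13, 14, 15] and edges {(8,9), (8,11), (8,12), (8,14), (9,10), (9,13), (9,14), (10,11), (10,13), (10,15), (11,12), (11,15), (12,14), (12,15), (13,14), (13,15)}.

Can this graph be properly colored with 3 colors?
Suppose a proper 3-coloring c exists. The clique [8, 9, 14] takes 3 distinct colors; by symmetry let c(8) = 1, c(9) = 2, c(14) = 3.
- Vertex 12: neighbors [8, 14] already have colors [1, 3] ⇒ c(12) = 2.
- Vertex 11: neighbors [8, 12] already have colors [1, 2] ⇒ c(11) = 3.
- Vertex 10: neighbors [9, 11] already have colors [2, 3] ⇒ c(10) = 1.
- Vertex 13: neighbors [10, 9, 14] already have colors [1, 2, 3] — all 3 colors blocked. Contradiction.
The forced assignments end in a contradiction, so G has no proper 3-coloring (χ ≥ 4).

No, G is not 3-colorable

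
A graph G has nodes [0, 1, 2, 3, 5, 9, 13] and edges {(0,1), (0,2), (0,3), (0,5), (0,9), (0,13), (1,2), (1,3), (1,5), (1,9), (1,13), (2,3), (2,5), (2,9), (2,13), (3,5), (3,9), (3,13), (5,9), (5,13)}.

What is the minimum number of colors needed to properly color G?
χ(G) = 6

Clique number ω(G) = 6 (lower bound: χ ≥ ω).
The clique on [0, 1, 2, 3, 5, 9] has size 6, forcing χ ≥ 6, and the coloring below uses 6 colors, so χ(G) = 6.
A valid 6-coloring: color 1: [2]; color 2: [5]; color 3: [0]; color 4: [3]; color 5: [1]; color 6: [9, 13].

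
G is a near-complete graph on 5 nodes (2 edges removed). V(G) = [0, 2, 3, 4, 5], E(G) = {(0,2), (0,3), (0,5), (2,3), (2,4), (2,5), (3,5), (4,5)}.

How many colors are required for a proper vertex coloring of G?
Clique number ω(G) = 4 (lower bound: χ ≥ ω).
The clique on [0, 2, 3, 5] has size 4, forcing χ ≥ 4, and the coloring below uses 4 colors, so χ(G) = 4.
A valid 4-coloring: color 1: [5]; color 2: [2]; color 3: [0, 4]; color 4: [3].

χ(G) = 4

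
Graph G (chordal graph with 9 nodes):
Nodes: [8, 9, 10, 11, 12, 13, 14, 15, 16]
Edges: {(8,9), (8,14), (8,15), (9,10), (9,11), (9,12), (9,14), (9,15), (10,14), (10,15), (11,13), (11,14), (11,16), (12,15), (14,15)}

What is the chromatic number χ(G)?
χ(G) = 4

Clique number ω(G) = 4 (lower bound: χ ≥ ω).
The clique on [8, 9, 14, 15] has size 4, forcing χ ≥ 4, and the coloring below uses 4 colors, so χ(G) = 4.
A valid 4-coloring: color 1: [9, 13, 16]; color 2: [11, 15]; color 3: [12, 14]; color 4: [8, 10].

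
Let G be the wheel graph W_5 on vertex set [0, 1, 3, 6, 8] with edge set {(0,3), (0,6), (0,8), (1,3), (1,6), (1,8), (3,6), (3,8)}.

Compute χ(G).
χ(G) = 3

Clique number ω(G) = 3 (lower bound: χ ≥ ω).
The clique on [0, 3, 8] has size 3, forcing χ ≥ 3, and the coloring below uses 3 colors, so χ(G) = 3.
A valid 3-coloring: color 1: [3]; color 2: [6, 8]; color 3: [0, 1].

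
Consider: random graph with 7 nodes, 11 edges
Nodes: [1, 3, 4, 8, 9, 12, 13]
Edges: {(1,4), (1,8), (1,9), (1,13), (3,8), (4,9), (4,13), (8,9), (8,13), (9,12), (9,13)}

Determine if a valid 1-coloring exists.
No, G is not 1-colorable

The clique on vertices [1, 8, 9, 13] has size 4 > 1, so it alone needs 4 colors.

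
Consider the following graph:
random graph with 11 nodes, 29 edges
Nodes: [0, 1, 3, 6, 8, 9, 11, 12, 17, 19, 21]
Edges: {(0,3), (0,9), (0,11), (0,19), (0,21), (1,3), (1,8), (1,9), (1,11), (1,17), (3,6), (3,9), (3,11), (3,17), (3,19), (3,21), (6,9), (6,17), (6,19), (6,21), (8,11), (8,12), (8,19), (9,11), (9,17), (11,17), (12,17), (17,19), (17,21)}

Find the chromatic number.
Clique number ω(G) = 5 (lower bound: χ ≥ ω).
The clique on [1, 3, 9, 11, 17] has size 5, forcing χ ≥ 5, and the coloring below uses 5 colors, so χ(G) = 5.
A valid 5-coloring: color 1: [0, 8, 17]; color 2: [3, 12]; color 3: [9, 19, 21]; color 4: [6, 11]; color 5: [1].

χ(G) = 5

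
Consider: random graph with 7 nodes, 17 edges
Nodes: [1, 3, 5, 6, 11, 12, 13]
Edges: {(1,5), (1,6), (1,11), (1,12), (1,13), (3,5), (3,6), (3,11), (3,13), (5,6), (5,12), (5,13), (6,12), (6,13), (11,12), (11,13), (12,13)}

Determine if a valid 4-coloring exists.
No, G is not 4-colorable

The clique on vertices [1, 5, 6, 12, 13] has size 5 > 4, so it alone needs 5 colors.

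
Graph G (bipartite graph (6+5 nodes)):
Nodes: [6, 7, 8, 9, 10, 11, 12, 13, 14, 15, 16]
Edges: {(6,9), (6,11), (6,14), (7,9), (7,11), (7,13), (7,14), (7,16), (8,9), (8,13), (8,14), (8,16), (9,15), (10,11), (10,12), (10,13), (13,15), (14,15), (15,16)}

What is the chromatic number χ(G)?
Clique number ω(G) = 2 (lower bound: χ ≥ ω).
The graph is bipartite (no odd cycle), so 2 colors suffice: χ(G) = 2.
A valid 2-coloring: color 1: [6, 7, 8, 10, 15]; color 2: [9, 11, 12, 13, 14, 16].

χ(G) = 2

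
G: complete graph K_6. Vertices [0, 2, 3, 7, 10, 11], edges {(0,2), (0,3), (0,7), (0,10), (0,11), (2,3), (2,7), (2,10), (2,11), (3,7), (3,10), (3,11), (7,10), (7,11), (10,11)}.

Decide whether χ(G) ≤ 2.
No, G is not 2-colorable

The clique on vertices [0, 2, 3, 7, 10, 11] has size 6 > 2, so it alone needs 6 colors.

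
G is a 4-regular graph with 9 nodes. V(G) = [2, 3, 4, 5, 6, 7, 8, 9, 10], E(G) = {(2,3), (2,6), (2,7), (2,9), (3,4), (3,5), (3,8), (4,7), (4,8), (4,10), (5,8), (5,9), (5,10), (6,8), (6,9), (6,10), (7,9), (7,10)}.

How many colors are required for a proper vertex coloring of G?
Clique number ω(G) = 3 (lower bound: χ ≥ ω).
The clique on [2, 6, 9] has size 3, forcing χ ≥ 3, and the coloring below uses 3 colors, so χ(G) = 3.
A valid 3-coloring: color 1: [2, 4, 5]; color 2: [8, 9, 10]; color 3: [3, 6, 7].

χ(G) = 3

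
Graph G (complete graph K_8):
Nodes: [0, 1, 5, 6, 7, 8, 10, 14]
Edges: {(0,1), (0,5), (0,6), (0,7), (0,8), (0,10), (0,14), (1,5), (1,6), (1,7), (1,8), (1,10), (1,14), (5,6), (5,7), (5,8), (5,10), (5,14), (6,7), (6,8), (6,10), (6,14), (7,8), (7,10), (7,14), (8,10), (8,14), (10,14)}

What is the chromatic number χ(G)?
Clique number ω(G) = 8 (lower bound: χ ≥ ω).
The clique on [0, 1, 5, 6, 7, 8, 10, 14] has size 8, forcing χ ≥ 8, and the coloring below uses 8 colors, so χ(G) = 8.
A valid 8-coloring: color 1: [14]; color 2: [6]; color 3: [8]; color 4: [10]; color 5: [0]; color 6: [5]; color 7: [1]; color 8: [7].

χ(G) = 8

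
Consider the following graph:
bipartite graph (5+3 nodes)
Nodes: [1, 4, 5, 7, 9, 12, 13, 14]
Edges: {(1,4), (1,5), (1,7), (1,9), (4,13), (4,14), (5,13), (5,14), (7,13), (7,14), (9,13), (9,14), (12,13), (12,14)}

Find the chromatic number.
Clique number ω(G) = 2 (lower bound: χ ≥ ω).
The graph is bipartite (no odd cycle), so 2 colors suffice: χ(G) = 2.
A valid 2-coloring: color 1: [1, 13, 14]; color 2: [4, 5, 7, 9, 12].

χ(G) = 2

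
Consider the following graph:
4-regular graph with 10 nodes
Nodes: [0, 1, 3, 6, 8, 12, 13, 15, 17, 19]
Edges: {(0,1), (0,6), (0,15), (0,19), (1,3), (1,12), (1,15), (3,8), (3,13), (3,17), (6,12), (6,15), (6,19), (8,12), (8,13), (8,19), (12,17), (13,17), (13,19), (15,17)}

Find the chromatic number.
Clique number ω(G) = 3 (lower bound: χ ≥ ω).
The clique on [0, 1, 15] has size 3, forcing χ ≥ 3, and the coloring below uses 3 colors, so χ(G) = 3.
A valid 3-coloring: color 1: [1, 6, 8, 17]; color 2: [0, 12, 13]; color 3: [3, 15, 19].

χ(G) = 3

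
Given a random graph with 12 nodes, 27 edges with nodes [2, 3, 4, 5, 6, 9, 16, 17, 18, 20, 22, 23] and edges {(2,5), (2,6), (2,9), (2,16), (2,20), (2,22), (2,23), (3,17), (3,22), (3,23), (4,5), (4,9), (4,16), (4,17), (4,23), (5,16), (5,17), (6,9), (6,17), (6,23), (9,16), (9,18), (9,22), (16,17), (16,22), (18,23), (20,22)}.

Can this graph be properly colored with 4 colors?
A valid 4-coloring: color 1: [2, 3, 4, 18]; color 2: [6, 16, 20]; color 3: [9, 17, 23]; color 4: [5, 22].
(χ(G) = 4 ≤ 4.)

Yes, G is 4-colorable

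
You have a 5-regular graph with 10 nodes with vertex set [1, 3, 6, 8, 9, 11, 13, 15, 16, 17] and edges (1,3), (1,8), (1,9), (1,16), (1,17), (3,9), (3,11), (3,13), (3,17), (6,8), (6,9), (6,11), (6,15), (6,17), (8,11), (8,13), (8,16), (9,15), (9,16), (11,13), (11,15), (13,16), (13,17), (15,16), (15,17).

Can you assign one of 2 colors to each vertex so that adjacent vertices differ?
No, G is not 2-colorable

The clique on vertices [1, 8, 16] has size 3 > 2, so it alone needs 3 colors.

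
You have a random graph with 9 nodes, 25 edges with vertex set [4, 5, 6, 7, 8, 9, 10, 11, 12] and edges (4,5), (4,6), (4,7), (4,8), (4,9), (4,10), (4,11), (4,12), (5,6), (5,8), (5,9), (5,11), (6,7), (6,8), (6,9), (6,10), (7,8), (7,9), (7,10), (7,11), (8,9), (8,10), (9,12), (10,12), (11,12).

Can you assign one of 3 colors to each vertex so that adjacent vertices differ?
The clique on vertices [4, 5, 6, 8, 9] has size 5 > 3, so it alone needs 5 colors.

No, G is not 3-colorable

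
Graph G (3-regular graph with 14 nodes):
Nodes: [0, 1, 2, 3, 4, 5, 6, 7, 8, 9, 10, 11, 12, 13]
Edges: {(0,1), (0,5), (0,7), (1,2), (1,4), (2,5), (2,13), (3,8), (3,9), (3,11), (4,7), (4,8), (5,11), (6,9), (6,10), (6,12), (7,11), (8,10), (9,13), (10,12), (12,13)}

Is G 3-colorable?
A valid 3-coloring: color 1: [1, 8, 9, 11, 12]; color 2: [3, 5, 7, 10, 13]; color 3: [0, 2, 4, 6].
(χ(G) = 3 ≤ 3.)

Yes, G is 3-colorable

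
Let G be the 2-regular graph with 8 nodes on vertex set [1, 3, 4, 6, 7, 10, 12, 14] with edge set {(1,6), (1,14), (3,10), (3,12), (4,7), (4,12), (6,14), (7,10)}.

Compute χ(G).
χ(G) = 3

Clique number ω(G) = 3 (lower bound: χ ≥ ω).
The clique on [1, 6, 14] has size 3, forcing χ ≥ 3, and the coloring below uses 3 colors, so χ(G) = 3.
A valid 3-coloring: color 1: [7, 12, 14]; color 2: [4, 6, 10]; color 3: [1, 3].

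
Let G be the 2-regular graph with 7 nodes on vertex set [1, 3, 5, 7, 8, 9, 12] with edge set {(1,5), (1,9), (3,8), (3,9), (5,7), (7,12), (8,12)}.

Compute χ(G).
Clique number ω(G) = 2 (lower bound: χ ≥ ω).
Odd cycle [3, 8, 12, 7, 5, 1, 9] needs 3 colors (χ ≥ 3).
The coloring below uses 3 colors, so χ(G) = 3.
A valid 3-coloring: color 1: [1, 3, 12]; color 2: [5, 8, 9]; color 3: [7].

χ(G) = 3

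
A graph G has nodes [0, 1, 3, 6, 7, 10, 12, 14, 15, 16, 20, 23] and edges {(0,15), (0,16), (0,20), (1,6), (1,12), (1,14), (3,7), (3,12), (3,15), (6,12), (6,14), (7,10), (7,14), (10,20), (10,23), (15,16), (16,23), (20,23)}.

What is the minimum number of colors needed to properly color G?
Clique number ω(G) = 3 (lower bound: χ ≥ ω).
The clique on [0, 15, 16] has size 3, forcing χ ≥ 3, and the coloring below uses 3 colors, so χ(G) = 3.
A valid 3-coloring: color 1: [1, 3, 10, 16]; color 2: [0, 12, 14, 23]; color 3: [6, 7, 15, 20].

χ(G) = 3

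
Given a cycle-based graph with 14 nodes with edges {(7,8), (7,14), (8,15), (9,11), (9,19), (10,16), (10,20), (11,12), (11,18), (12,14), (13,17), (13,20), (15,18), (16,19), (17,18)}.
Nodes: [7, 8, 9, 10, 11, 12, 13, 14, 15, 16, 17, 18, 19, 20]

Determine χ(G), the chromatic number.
χ(G) = 3

Clique number ω(G) = 2 (lower bound: χ ≥ ω).
Odd cycle [15, 8, 7, 14, 12, 11, 18] needs 3 colors (χ ≥ 3).
The coloring below uses 3 colors, so χ(G) = 3.
A valid 3-coloring: color 1: [8, 9, 13, 14, 16, 18]; color 2: [7, 10, 11, 15, 17, 19]; color 3: [12, 20].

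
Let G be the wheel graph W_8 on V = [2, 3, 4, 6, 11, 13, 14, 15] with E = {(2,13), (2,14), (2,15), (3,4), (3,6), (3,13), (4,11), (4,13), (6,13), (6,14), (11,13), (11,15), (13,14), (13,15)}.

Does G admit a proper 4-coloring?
A valid 4-coloring: color 1: [13]; color 2: [2, 3, 11]; color 3: [4, 14, 15]; color 4: [6].
(χ(G) = 4 ≤ 4.)

Yes, G is 4-colorable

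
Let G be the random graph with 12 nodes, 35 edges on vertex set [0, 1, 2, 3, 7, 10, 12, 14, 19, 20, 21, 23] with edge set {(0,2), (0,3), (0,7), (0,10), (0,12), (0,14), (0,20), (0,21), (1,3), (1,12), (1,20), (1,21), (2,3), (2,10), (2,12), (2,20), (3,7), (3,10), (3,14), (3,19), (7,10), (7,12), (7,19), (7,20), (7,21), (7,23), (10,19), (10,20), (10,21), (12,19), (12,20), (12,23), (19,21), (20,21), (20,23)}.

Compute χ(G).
χ(G) = 5

Clique number ω(G) = 5 (lower bound: χ ≥ ω).
The clique on [0, 7, 10, 20, 21] has size 5, forcing χ ≥ 5, and the coloring below uses 5 colors, so χ(G) = 5.
A valid 5-coloring: color 1: [3, 20]; color 2: [0, 1, 19, 23]; color 3: [2, 7, 14]; color 4: [10, 12]; color 5: [21].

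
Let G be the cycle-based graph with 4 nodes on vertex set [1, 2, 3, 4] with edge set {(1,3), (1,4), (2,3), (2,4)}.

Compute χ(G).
Clique number ω(G) = 2 (lower bound: χ ≥ ω).
The graph is bipartite (no odd cycle), so 2 colors suffice: χ(G) = 2.
A valid 2-coloring: color 1: [3, 4]; color 2: [1, 2].

χ(G) = 2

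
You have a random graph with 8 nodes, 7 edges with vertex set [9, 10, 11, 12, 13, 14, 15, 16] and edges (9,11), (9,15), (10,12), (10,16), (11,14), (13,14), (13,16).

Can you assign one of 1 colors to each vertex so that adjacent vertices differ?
Edge (9,11) forces its endpoints to differ, so 1 color is not enough.

No, G is not 1-colorable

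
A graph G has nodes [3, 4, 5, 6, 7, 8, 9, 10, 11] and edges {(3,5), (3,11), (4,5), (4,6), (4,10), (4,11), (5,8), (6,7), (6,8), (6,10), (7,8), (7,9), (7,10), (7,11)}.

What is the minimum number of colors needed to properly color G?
χ(G) = 3

Clique number ω(G) = 3 (lower bound: χ ≥ ω).
The clique on [4, 6, 10] has size 3, forcing χ ≥ 3, and the coloring below uses 3 colors, so χ(G) = 3.
A valid 3-coloring: color 1: [3, 4, 7]; color 2: [5, 6, 9, 11]; color 3: [8, 10].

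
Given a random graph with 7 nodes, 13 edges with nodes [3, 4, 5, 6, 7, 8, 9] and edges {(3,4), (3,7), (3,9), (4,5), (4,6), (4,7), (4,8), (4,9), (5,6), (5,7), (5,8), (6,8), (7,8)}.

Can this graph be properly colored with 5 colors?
A valid 5-coloring: color 1: [4]; color 2: [6, 7, 9]; color 3: [3, 5]; color 4: [8].
(χ(G) = 4 ≤ 5.)

Yes, G is 5-colorable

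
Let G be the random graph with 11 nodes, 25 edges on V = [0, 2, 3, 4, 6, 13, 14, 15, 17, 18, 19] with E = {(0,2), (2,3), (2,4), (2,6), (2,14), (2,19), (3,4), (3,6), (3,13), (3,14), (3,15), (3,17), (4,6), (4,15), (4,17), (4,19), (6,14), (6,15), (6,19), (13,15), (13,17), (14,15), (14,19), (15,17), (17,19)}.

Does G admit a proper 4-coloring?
A valid 4-coloring: color 1: [0, 3, 18, 19]; color 2: [2, 15]; color 3: [4, 13, 14]; color 4: [6, 17].
(χ(G) = 4 ≤ 4.)

Yes, G is 4-colorable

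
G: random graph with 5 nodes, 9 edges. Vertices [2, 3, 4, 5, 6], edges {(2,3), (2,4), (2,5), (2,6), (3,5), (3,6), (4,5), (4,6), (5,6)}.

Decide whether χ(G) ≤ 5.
A valid 5-coloring: color 1: [5]; color 2: [6]; color 3: [2]; color 4: [3, 4].
(χ(G) = 4 ≤ 5.)

Yes, G is 5-colorable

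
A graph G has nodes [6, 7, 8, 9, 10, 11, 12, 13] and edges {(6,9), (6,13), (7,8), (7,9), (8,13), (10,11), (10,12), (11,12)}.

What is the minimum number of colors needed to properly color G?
χ(G) = 3

Clique number ω(G) = 3 (lower bound: χ ≥ ω).
The clique on [10, 11, 12] has size 3, forcing χ ≥ 3, and the coloring below uses 3 colors, so χ(G) = 3.
A valid 3-coloring: color 1: [7, 12, 13]; color 2: [6, 8, 11]; color 3: [9, 10].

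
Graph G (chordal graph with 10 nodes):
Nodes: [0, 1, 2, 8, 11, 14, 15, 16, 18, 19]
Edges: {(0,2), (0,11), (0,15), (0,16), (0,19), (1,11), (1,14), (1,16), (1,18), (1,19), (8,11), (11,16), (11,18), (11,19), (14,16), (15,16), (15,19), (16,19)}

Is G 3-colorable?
The clique on vertices [0, 11, 16, 19] has size 4 > 3, so it alone needs 4 colors.

No, G is not 3-colorable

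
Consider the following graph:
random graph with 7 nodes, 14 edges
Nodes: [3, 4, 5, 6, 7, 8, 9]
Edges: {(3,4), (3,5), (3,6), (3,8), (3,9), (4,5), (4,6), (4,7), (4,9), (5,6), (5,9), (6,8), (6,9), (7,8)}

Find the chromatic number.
χ(G) = 5

Clique number ω(G) = 5 (lower bound: χ ≥ ω).
The clique on [3, 4, 5, 6, 9] has size 5, forcing χ ≥ 5, and the coloring below uses 5 colors, so χ(G) = 5.
A valid 5-coloring: color 1: [6, 7]; color 2: [4, 8]; color 3: [3]; color 4: [9]; color 5: [5].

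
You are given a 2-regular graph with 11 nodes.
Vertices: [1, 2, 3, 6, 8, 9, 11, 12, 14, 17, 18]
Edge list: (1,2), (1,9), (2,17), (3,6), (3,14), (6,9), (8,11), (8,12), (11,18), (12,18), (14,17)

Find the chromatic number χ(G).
χ(G) = 3

Clique number ω(G) = 2 (lower bound: χ ≥ ω).
Odd cycle [2, 17, 14, 3, 6, 9, 1] needs 3 colors (χ ≥ 3).
The coloring below uses 3 colors, so χ(G) = 3.
A valid 3-coloring: color 1: [2, 9, 11, 12, 14]; color 2: [1, 6, 8, 17, 18]; color 3: [3].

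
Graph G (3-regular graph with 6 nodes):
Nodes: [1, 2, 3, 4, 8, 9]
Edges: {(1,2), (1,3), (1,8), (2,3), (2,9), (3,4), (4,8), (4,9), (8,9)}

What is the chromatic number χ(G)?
χ(G) = 3

Clique number ω(G) = 3 (lower bound: χ ≥ ω).
The clique on [1, 2, 3] has size 3, forcing χ ≥ 3, and the coloring below uses 3 colors, so χ(G) = 3.
A valid 3-coloring: color 1: [2, 8]; color 2: [3, 9]; color 3: [1, 4].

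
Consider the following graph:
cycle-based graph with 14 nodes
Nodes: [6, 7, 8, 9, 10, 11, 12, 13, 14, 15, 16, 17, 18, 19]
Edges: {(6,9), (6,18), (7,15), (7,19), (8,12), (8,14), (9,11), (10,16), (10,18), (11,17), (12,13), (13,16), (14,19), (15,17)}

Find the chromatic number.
Clique number ω(G) = 2 (lower bound: χ ≥ ω).
The graph is bipartite (no odd cycle), so 2 colors suffice: χ(G) = 2.
A valid 2-coloring: color 1: [6, 8, 10, 11, 13, 15, 19]; color 2: [7, 9, 12, 14, 16, 17, 18].

χ(G) = 2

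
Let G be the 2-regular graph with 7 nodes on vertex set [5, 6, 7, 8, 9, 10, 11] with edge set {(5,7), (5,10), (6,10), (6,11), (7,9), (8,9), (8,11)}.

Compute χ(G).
χ(G) = 3

Clique number ω(G) = 2 (lower bound: χ ≥ ω).
Odd cycle [5, 7, 9, 8, 11, 6, 10] needs 3 colors (χ ≥ 3).
The coloring below uses 3 colors, so χ(G) = 3.
A valid 3-coloring: color 1: [5, 6, 8]; color 2: [7, 10, 11]; color 3: [9].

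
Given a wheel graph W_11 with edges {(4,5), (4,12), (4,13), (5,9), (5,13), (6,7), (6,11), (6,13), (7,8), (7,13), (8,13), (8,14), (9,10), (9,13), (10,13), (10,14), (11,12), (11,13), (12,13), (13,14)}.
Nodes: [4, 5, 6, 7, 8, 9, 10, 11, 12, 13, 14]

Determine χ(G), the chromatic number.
χ(G) = 3

Clique number ω(G) = 3 (lower bound: χ ≥ ω).
The clique on [4, 12, 13] has size 3, forcing χ ≥ 3, and the coloring below uses 3 colors, so χ(G) = 3.
A valid 3-coloring: color 1: [13]; color 2: [5, 6, 8, 10, 12]; color 3: [4, 7, 9, 11, 14].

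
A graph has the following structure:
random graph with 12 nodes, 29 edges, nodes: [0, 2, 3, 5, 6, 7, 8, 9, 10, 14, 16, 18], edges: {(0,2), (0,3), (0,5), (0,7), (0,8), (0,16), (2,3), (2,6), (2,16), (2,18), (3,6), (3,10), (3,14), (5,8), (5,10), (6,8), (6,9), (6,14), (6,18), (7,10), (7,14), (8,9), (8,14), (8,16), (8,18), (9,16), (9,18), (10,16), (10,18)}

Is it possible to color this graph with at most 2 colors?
No, G is not 2-colorable

The clique on vertices [6, 8, 9, 18] has size 4 > 2, so it alone needs 4 colors.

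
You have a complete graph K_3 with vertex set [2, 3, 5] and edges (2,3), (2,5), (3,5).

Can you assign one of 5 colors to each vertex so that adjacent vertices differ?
Yes, G is 5-colorable

A valid 5-coloring: color 1: [5]; color 2: [3]; color 3: [2].
(χ(G) = 3 ≤ 5.)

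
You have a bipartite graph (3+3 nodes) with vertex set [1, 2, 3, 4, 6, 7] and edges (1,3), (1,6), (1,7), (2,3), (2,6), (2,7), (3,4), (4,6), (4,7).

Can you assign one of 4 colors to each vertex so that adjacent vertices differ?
A valid 4-coloring: color 1: [3, 6, 7]; color 2: [1, 2, 4].
(χ(G) = 2 ≤ 4.)

Yes, G is 4-colorable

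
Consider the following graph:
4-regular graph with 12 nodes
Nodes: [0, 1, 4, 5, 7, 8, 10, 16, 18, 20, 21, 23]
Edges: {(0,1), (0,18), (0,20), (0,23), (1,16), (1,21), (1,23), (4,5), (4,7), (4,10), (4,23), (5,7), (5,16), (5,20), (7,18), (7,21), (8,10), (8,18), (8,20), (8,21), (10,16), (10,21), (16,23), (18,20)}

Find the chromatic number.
Clique number ω(G) = 3 (lower bound: χ ≥ ω).
The clique on [0, 1, 23] has size 3, forcing χ ≥ 3, and the coloring below uses 3 colors, so χ(G) = 3.
A valid 3-coloring: color 1: [5, 18, 21, 23]; color 2: [0, 4, 8, 16]; color 3: [1, 7, 10, 20].

χ(G) = 3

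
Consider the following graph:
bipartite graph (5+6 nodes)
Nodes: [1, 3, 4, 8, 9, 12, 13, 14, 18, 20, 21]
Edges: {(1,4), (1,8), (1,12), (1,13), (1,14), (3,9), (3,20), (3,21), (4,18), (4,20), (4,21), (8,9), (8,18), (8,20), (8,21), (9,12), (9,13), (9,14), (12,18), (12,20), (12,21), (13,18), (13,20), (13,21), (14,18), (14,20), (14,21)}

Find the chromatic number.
χ(G) = 2

Clique number ω(G) = 2 (lower bound: χ ≥ ω).
The graph is bipartite (no odd cycle), so 2 colors suffice: χ(G) = 2.
A valid 2-coloring: color 1: [1, 9, 18, 20, 21]; color 2: [3, 4, 8, 12, 13, 14].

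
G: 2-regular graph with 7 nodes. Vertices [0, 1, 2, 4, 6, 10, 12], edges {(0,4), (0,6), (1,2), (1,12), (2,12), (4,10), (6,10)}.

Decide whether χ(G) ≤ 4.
A valid 4-coloring: color 1: [0, 1, 10]; color 2: [2, 4, 6]; color 3: [12].
(χ(G) = 3 ≤ 4.)

Yes, G is 4-colorable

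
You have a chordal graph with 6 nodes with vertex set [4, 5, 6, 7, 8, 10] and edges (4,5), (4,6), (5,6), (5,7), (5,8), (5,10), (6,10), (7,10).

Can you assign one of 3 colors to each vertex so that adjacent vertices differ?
A valid 3-coloring: color 1: [5]; color 2: [6, 7, 8]; color 3: [4, 10].
(χ(G) = 3 ≤ 3.)

Yes, G is 3-colorable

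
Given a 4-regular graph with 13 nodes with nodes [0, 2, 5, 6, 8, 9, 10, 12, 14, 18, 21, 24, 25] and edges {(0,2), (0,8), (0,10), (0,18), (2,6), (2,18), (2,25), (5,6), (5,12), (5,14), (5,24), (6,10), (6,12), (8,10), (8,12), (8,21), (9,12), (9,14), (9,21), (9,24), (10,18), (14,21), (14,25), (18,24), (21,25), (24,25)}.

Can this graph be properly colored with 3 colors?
A valid 3-coloring: color 1: [0, 6, 14, 24]; color 2: [5, 8, 9, 18, 25]; color 3: [2, 10, 12, 21].
(χ(G) = 3 ≤ 3.)

Yes, G is 3-colorable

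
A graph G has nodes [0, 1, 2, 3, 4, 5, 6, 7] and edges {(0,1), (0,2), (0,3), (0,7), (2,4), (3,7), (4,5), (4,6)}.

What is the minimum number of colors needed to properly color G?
Clique number ω(G) = 3 (lower bound: χ ≥ ω).
The clique on [0, 3, 7] has size 3, forcing χ ≥ 3, and the coloring below uses 3 colors, so χ(G) = 3.
A valid 3-coloring: color 1: [0, 4]; color 2: [1, 2, 3, 5, 6]; color 3: [7].

χ(G) = 3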